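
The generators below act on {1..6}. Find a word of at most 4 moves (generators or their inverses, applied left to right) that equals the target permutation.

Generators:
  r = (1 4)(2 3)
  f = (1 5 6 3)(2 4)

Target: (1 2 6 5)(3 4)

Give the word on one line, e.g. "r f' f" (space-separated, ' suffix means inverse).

  after r': (1 4)(2 3)
  after f': (1 2 6 5)(3 4)

r' f'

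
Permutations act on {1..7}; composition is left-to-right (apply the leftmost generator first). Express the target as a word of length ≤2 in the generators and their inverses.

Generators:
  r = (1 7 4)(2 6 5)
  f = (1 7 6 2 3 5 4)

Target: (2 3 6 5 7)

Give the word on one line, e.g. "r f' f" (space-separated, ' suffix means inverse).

  after f: (1 7 6 2 3 5 4)
  after r': (2 3 6 5 7)

f r'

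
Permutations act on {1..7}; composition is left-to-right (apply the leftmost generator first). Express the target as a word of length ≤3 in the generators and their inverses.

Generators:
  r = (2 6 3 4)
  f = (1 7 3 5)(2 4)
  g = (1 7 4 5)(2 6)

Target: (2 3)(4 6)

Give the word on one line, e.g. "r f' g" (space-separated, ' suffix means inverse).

  after r: (2 6 3 4)
  after r: (2 3)(4 6)

r r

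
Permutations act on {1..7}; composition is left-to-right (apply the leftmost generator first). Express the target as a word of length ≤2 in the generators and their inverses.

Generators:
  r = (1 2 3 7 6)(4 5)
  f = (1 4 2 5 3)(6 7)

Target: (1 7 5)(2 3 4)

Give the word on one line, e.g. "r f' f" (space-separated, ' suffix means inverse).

  after r': (1 6 7 3 2)(4 5)
  after f': (1 7 5)(2 3 4)

r' f'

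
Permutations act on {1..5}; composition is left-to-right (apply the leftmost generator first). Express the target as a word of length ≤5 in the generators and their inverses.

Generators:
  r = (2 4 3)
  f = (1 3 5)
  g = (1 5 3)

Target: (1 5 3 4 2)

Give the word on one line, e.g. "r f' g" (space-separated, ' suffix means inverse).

r r g' g'

  after r: (2 4 3)
  after r: (2 3 4)
  after g': (1 3 4 2 5)
  after g': (1 5 3 4 2)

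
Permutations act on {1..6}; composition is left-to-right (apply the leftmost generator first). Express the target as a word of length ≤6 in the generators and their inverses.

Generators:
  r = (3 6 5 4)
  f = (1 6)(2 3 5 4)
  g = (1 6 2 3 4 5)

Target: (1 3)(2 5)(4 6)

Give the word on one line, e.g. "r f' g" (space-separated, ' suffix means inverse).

  after g': (1 5 4 3 2 6)
  after g': (1 4 2)(3 6 5)
  after r: (1 3 5 6 4 2)
  after g: (1 4 3)(2 6 5)
  after r: (1 3)(2 5)(4 6)

g' g' r g r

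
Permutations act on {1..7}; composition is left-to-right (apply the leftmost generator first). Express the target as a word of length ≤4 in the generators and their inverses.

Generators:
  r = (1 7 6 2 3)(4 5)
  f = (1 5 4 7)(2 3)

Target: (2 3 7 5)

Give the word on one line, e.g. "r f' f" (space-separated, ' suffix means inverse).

  after r': (1 3 2 6 7)(4 5)
  after f: (1 2 6)(5 7)
  after r: (1 3)(4 5 6 7)
  after r: (2 3 7 5)

r' f r r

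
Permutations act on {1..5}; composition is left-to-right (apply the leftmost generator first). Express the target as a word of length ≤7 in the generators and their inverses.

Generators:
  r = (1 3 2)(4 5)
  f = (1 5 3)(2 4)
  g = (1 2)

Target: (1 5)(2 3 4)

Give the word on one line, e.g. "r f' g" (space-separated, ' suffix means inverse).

  after g: (1 2)
  after f': (1 4 2 3 5)
  after r: (1 5 3 4)
  after r: (1 4 3 5 2)
  after r: (1 5)(2 3 4)

g f' r r r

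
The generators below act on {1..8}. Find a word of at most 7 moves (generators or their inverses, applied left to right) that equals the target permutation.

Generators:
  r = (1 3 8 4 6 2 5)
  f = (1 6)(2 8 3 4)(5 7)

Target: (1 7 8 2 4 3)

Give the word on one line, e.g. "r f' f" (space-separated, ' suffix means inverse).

  after r': (1 5 2 6 4 8 3)
  after f': (1 7 5 4 2)(3 6)
  after r: (1 7)(2 3)(4 5 6 8)
  after r: (1 7 3 5 2 8 6 4)
  after r: (1 7 8 2 4 3)

r' f' r r r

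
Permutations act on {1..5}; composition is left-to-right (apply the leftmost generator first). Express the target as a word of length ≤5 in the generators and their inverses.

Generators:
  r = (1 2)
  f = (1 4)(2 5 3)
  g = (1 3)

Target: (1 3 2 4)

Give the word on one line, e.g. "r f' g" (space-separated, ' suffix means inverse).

g f' g f r

  after g: (1 3)
  after f': (1 5 2 3 4)
  after g: (1 5 2)(3 4)
  after f: (1 3)(2 4)
  after r: (1 3 2 4)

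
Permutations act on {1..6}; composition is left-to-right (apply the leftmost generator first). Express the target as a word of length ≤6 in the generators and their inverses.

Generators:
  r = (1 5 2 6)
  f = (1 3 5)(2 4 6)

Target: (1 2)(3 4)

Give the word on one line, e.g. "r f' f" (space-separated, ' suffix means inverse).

  after f: (1 3 5)(2 4 6)
  after r: (1 3 2 4)
  after f: (1 5)(2 6)(3 4)
  after r: (1 2)(3 4)

f r f r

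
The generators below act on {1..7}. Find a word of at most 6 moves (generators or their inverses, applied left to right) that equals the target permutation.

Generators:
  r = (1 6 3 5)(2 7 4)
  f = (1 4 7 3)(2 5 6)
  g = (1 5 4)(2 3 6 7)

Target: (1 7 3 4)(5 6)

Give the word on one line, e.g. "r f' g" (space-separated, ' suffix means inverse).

  after f: (1 4 7 3)(2 5 6)
  after g': (1 5 3 4 6 7 2)
  after f': (1 2 3)(4 5 7 6)
  after g': (1 7 3 4)(5 6)

f g' f' g'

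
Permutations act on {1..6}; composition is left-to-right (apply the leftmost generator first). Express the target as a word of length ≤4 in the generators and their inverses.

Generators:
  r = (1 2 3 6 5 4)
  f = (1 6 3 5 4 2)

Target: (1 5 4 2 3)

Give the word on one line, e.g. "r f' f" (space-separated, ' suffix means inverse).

f' r' r' r'

  after f': (1 2 4 5 3 6)
  after r': (2 5)(4 6)
  after r': (1 4 3 2 6 5)
  after r': (1 5 4 2 3)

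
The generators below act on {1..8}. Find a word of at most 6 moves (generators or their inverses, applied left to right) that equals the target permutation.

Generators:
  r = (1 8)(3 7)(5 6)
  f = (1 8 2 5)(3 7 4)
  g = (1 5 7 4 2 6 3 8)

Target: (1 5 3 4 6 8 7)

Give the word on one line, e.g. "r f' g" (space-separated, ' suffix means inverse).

  after f': (1 5 2 8)(3 4 7)
  after r: (1 6 5 2)(3 4)
  after g': (1 2 8 3 7 5 4 6)
  after f: (1 5 3 4 6 8 7)

f' r g' f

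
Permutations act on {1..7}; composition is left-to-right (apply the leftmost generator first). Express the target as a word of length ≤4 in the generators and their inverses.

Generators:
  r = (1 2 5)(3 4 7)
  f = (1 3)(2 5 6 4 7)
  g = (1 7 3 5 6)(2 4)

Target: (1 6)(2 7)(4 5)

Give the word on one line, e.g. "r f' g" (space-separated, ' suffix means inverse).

g' r

  after g': (1 6 5 3 7)(2 4)
  after r: (1 6)(2 7)(4 5)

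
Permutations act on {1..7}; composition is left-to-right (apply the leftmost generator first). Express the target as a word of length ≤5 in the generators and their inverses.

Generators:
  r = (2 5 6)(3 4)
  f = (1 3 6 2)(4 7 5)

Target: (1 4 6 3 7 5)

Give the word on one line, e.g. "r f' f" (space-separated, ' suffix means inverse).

r' f r r r

  after r': (2 6 5)(3 4)
  after f: (1 3 7 5)(4 6)
  after r: (1 4 2 5)(3 7 6)
  after r: (1 3 7 2 6 4 5)
  after r: (1 4 6 3 7 5)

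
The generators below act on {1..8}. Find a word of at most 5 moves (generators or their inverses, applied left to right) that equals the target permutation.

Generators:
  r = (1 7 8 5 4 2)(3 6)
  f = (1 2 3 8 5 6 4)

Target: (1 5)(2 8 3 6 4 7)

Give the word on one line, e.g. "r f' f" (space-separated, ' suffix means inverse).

f' f' f' r' f

  after f': (1 4 6 5 8 3 2)
  after f': (1 6 8 2 4 5 3)
  after f': (1 5 2 6 3 4 8)
  after r': (1 8 2 3 5 4 7)
  after f: (1 5)(2 8 3 6 4 7)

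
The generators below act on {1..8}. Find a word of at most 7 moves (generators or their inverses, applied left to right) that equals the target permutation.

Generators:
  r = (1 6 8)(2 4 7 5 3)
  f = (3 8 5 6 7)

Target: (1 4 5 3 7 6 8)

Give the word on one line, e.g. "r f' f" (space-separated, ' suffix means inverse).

f' f' r f r'

  after f': (3 7 6 5 8)
  after f': (3 6 8 7 5)
  after r: (1 6)(2 4 7 3 8 5)
  after f: (1 7 8 6)(2 4 3 5)
  after r': (1 4 5 3 7 6 8)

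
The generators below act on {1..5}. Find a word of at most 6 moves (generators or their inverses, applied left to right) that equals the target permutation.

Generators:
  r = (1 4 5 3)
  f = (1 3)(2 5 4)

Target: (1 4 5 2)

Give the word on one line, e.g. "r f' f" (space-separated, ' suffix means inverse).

  after r': (1 3 5 4)
  after f': (2 4 3)
  after r': (1 3 2)(4 5)
  after f: (2 3 5)
  after r: (1 4 5 2)

r' f' r' f r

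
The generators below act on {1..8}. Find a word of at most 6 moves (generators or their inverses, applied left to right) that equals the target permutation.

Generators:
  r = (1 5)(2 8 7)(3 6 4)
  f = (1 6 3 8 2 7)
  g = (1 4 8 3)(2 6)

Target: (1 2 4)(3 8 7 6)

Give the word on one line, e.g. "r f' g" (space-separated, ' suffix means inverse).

  after r: (1 5)(2 8 7)(3 6 4)
  after r: (2 7 8)(3 4 6)
  after f: (1 6 8 7 2)(3 4)
  after g: (1 2 4)(3 8 7 6)

r r f g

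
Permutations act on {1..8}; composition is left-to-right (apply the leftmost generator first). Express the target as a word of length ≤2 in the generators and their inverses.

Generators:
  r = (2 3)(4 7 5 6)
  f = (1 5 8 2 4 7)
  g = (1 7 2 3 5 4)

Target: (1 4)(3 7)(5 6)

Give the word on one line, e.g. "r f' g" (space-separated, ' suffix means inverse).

g r'

  after g: (1 7 2 3 5 4)
  after r': (1 4)(3 7)(5 6)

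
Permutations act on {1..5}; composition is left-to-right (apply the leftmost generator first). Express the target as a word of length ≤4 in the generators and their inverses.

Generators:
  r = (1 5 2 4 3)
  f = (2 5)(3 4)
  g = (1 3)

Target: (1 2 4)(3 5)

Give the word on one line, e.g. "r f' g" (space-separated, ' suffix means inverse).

  after f': (2 5)(3 4)
  after r: (1 5 4)
  after g: (1 5 4 3)
  after r: (1 2 4)(3 5)

f' r g r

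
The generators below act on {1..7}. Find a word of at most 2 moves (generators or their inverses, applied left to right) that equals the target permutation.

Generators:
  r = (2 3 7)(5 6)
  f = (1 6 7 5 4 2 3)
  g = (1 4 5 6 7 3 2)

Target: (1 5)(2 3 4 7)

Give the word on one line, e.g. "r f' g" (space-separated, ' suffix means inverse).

  after g: (1 4 5 6 7 3 2)
  after f': (1 5)(2 3 4 7)

g f'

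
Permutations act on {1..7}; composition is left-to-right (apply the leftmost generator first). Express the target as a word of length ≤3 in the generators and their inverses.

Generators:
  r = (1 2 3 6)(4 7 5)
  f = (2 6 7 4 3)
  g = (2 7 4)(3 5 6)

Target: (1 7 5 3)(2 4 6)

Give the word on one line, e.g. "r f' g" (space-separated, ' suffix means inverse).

  after g': (2 4 7)(3 6 5)
  after r: (1 2 7 3)(4 5 6)
  after g: (1 7 5 3)(2 4 6)

g' r g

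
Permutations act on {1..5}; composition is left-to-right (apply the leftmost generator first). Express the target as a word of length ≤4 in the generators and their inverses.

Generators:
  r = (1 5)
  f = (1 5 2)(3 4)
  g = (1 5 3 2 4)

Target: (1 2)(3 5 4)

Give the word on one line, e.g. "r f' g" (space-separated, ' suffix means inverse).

g' g' r'

  after g': (1 4 2 3 5)
  after g': (1 2 5 4 3)
  after r': (1 2)(3 5 4)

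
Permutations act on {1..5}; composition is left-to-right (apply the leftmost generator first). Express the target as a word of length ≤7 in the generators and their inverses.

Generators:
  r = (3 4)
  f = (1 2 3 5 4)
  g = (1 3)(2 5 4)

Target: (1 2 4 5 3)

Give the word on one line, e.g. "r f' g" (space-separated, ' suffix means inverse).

r' g' r' f' g'

  after r': (3 4)
  after g': (1 3 5 2 4)
  after r': (1 4)(2 3 5)
  after f': (1 5)
  after g': (1 2 4 5 3)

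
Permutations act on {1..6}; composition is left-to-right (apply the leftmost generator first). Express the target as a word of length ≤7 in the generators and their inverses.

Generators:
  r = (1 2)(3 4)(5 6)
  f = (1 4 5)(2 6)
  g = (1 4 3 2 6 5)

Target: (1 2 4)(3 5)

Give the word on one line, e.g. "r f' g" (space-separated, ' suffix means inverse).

  after r': (1 2)(3 4)(5 6)
  after g: (1 6)(2 4)
  after g: (1 5)(2 3)(4 6)
  after f: (2 3 6 5 4)
  after r: (1 2 4)(3 5)

r' g g f r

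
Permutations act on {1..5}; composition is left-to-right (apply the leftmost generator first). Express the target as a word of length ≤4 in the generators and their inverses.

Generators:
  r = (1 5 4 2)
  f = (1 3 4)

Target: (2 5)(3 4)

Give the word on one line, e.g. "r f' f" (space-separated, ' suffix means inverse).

r' r' f' f'

  after r': (1 2 4 5)
  after r': (1 4)(2 5)
  after f': (1 3)(2 5)
  after f': (2 5)(3 4)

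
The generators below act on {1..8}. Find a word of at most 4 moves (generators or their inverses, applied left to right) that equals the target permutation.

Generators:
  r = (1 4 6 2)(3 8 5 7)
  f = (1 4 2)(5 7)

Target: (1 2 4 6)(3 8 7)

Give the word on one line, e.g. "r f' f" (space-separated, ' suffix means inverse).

r f

  after r: (1 4 6 2)(3 8 5 7)
  after f: (1 2 4 6)(3 8 7)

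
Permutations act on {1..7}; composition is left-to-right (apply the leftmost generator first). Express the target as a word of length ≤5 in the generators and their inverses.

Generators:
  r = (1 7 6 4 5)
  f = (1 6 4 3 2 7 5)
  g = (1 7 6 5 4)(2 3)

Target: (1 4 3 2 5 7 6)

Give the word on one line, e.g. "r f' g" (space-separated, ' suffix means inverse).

f g r g'

  after f: (1 6 4 3 2 7 5)
  after g: (1 5 7 4 2 6)
  after r: (2 4)(5 6 7)
  after g': (1 4 3 2 5 7 6)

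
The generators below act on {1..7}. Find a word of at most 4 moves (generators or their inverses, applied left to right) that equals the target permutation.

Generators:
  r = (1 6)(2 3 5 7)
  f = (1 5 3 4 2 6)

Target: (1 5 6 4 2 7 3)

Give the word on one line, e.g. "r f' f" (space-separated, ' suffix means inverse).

f' f' r' r'

  after f': (1 6 2 4 3 5)
  after f': (1 2 3)(4 5 6)
  after r': (1 7 5)(3 6 4)
  after r': (1 5 6 4 2 7 3)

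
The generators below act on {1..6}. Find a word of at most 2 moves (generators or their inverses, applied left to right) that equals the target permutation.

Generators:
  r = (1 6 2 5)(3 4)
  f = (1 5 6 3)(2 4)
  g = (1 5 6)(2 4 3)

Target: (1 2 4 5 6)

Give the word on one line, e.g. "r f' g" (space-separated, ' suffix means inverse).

  after g': (1 6 5)(2 3 4)
  after r: (1 2 4 5 6)

g' r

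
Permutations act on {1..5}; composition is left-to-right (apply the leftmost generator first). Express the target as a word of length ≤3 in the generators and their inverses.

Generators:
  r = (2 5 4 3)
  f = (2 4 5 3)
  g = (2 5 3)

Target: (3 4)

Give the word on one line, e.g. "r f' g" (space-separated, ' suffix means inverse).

  after g': (2 3 5)
  after r: (3 4)

g' r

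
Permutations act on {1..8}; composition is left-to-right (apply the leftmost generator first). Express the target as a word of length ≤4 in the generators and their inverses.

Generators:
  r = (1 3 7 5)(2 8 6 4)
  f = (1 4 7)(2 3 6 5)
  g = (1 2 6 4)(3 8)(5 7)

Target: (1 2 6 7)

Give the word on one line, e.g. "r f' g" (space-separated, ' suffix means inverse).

  after g': (1 4 6 2)(3 8)(5 7)
  after f': (2 7 6 5 4 3 8)
  after r: (1 3 6)(2 5)(4 7)
  after f': (1 2 6 7)

g' f' r f'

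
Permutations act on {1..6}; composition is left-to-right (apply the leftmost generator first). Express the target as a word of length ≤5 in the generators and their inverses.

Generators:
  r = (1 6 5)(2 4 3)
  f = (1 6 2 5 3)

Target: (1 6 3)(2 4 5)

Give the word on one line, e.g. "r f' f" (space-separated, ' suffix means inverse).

  after f': (1 3 5 2 6)
  after r: (1 2 5 4 3)
  after f: (1 5 4)(2 3 6)
  after r': (1 6 3)(2 4 5)

f' r f r'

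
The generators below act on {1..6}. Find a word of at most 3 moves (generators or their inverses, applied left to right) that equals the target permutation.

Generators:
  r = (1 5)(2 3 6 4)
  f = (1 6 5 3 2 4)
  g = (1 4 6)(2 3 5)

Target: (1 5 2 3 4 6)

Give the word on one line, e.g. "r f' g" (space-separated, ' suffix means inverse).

g' f

  after g': (1 6 4)(2 5 3)
  after f: (1 5 2 3 4 6)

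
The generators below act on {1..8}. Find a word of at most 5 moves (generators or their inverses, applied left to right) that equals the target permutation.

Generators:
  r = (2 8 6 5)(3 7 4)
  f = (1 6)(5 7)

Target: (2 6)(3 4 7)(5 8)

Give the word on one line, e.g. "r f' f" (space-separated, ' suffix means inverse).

  after r: (2 8 6 5)(3 7 4)
  after f: (1 6 7 4 3 5 2 8)
  after f: (2 8 6 5)(3 7 4)
  after r: (2 6)(3 4 7)(5 8)

r f f r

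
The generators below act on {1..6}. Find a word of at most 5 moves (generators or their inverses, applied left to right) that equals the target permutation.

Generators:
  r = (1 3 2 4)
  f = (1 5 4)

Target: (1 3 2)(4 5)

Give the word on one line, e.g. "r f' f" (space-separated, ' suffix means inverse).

  after r: (1 3 2 4)
  after f': (1 3 2 5)
  after f': (1 3 2)(4 5)

r f' f'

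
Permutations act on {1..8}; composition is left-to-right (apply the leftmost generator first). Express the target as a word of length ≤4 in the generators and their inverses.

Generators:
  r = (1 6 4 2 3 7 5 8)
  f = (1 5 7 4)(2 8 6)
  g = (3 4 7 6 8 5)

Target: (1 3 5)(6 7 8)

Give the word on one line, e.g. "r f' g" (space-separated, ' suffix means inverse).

  after r': (1 8 5 7 3 2 4 6)
  after f': (1 2 7 3 6 4 8)
  after g': (1 2 4 6 3 7 5 8)
  after r: (1 3 5)(6 7 8)

r' f' g' r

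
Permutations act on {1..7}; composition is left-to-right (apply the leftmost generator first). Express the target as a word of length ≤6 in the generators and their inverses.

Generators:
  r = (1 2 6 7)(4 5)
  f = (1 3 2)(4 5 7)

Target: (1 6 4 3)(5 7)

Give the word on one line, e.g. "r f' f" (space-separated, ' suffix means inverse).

f' r f' f'

  after f': (1 2 3)(4 7 5)
  after r: (1 6 7 4)(2 3)
  after f': (1 6 5 4 2)
  after f': (1 6 4 3)(5 7)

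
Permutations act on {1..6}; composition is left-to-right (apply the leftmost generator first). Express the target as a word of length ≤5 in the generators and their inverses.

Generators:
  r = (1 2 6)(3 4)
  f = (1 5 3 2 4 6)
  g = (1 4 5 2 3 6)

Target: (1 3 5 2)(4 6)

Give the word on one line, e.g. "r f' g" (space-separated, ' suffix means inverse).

  after f: (1 5 3 2 4 6)
  after r': (1 5 4 2 3)
  after g: (1 2 6)(3 4)
  after g: (1 3 5 2)(4 6)

f r' g g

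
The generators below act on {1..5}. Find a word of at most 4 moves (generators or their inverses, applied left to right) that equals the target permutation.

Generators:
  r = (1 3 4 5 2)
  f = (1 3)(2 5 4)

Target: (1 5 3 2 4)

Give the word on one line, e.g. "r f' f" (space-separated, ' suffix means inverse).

  after r': (1 2 5 4 3)
  after r': (1 5 3 2 4)

r' r'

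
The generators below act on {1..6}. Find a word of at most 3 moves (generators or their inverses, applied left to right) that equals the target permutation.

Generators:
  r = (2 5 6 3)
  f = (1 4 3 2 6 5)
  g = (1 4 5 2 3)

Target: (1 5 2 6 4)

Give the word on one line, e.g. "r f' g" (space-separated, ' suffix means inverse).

r f'

  after r: (2 5 6 3)
  after f': (1 5 2 6 4)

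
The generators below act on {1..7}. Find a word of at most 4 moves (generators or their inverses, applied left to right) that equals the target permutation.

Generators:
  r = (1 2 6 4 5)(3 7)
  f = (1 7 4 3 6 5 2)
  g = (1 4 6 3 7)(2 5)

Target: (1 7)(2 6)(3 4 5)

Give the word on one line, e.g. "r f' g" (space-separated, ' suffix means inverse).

r' r' f'

  after r': (1 5 4 6 2)(3 7)
  after r': (1 4 2 5 6)
  after f': (1 7)(2 6)(3 4 5)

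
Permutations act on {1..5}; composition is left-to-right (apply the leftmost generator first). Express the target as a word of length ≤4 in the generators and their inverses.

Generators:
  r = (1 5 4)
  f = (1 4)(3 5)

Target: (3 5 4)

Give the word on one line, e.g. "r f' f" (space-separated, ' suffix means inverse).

r r f

  after r: (1 5 4)
  after r: (1 4 5)
  after f: (3 5 4)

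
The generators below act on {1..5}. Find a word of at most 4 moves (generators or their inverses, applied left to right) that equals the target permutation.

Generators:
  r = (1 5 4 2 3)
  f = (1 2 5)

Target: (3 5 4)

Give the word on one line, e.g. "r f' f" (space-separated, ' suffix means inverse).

r' f' r

  after r': (1 3 2 4 5)
  after f': (1 3)(2 4)
  after r: (3 5 4)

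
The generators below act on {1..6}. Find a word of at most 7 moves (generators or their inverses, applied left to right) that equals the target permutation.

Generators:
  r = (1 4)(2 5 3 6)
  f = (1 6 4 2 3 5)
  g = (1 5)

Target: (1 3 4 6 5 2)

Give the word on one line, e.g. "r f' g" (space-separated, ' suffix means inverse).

f' f' f' g f

  after f': (1 5 3 2 4 6)
  after f': (1 3 4)(2 6 5)
  after f': (1 2)(3 6)(4 5)
  after g: (1 2 5 4)(3 6)
  after f: (1 3 4 6 5 2)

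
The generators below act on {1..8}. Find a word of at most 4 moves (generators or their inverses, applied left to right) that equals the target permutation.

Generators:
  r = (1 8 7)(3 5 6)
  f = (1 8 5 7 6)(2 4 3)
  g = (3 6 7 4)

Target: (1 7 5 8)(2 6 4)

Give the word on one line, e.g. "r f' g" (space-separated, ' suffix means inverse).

f' g

  after f': (1 6 7 5 8)(2 3 4)
  after g: (1 7 5 8)(2 6 4)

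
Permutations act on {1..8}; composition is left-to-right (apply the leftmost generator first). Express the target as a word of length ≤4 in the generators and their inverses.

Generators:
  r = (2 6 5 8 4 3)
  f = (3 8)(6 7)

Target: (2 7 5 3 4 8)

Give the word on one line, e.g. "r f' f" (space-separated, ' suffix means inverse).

  after f: (3 8)(6 7)
  after r: (2 6 7 5 8)(3 4)
  after f: (2 7 5 3 4 8)

f r f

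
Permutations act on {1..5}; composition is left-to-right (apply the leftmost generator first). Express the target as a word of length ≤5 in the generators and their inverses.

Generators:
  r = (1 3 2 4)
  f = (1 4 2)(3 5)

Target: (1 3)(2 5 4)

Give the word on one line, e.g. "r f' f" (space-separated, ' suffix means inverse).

  after f': (1 2 4)(3 5)
  after r': (1 3 5)
  after r': (2 3 5 4)
  after f': (1 2 5)
  after r': (1 3)(2 5 4)

f' r' r' f' r'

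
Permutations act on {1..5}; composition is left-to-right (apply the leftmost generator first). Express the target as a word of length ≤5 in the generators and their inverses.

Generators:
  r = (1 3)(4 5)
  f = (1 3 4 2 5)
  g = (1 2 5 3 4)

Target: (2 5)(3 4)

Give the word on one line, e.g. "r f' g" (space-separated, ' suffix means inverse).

  after f: (1 3 4 2 5)
  after g': (1 5 4)
  after r': (1 4 3)
  after f': (1 3 5 2 4)
  after r': (2 5)(3 4)

f g' r' f' r'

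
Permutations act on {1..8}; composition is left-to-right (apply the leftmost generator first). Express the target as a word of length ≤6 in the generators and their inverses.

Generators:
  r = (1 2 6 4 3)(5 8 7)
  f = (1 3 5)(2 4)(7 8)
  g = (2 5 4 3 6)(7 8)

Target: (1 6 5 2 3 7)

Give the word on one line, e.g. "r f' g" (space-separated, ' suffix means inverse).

  after f: (1 3 5)(2 4)(7 8)
  after r': (1 4)(2 6)(3 7 5)
  after f: (1 2 6 4 3 8 7)
  after g': (1 6 5 2 3 7)

f r' f g'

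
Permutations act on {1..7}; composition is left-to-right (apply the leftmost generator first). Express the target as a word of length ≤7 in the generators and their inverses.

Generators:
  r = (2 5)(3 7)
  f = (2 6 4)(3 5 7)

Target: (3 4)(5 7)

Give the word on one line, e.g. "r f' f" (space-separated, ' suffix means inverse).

  after f: (2 6 4)(3 5 7)
  after r: (2 6 4 5 3)
  after f': (3 4)(5 7)
  after r': (2 5 3 4 7)
  after r': (3 4)(5 7)

f r f' r' r'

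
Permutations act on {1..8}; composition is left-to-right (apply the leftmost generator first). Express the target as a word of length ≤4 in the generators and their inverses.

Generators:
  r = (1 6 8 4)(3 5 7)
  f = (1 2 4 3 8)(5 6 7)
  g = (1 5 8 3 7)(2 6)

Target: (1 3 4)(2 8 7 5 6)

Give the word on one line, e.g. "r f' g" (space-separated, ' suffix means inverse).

  after g': (1 7 3 8 5)(2 6)
  after r: (1 3 4)(2 8 7 5 6)

g' r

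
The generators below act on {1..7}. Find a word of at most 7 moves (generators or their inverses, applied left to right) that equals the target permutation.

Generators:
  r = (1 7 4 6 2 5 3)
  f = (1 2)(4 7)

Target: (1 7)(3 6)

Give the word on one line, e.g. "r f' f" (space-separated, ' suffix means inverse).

  after r: (1 7 4 6 2 5 3)
  after f': (1 4 6)(2 5 3)
  after r': (1 7)(3 6)
  after f: (1 4 7 2)(3 6)
  after f: (1 7)(3 6)

r f' r' f f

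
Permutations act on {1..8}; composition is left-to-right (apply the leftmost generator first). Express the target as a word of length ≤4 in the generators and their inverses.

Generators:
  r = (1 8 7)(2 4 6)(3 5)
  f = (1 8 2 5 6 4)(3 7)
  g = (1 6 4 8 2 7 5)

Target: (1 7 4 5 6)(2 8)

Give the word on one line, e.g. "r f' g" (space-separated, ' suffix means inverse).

  after r': (1 7 8)(2 6 4)(3 5)
  after f': (1 3 2 5 7)(4 8)
  after g: (1 3 7 6 4 2)
  after f: (1 7 4 5 6)(2 8)

r' f' g f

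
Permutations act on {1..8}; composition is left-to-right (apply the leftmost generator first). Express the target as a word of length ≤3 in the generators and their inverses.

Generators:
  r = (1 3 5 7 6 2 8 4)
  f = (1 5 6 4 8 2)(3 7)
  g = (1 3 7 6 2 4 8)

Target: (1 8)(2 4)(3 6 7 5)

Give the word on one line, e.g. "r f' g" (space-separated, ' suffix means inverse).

f' r

  after f': (1 2 8 4 6 5)(3 7)
  after r: (1 8)(2 4)(3 6 7 5)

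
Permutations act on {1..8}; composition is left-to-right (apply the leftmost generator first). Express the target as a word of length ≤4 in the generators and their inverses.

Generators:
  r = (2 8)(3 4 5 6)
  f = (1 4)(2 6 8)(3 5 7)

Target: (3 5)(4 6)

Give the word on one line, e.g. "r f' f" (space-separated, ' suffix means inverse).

r' r'

  after r': (2 8)(3 6 5 4)
  after r': (3 5)(4 6)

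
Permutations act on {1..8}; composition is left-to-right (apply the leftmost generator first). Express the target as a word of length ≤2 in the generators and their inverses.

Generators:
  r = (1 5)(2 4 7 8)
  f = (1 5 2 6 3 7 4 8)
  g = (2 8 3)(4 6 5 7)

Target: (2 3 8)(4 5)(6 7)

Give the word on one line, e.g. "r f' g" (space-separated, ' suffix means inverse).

g g

  after g: (2 8 3)(4 6 5 7)
  after g: (2 3 8)(4 5)(6 7)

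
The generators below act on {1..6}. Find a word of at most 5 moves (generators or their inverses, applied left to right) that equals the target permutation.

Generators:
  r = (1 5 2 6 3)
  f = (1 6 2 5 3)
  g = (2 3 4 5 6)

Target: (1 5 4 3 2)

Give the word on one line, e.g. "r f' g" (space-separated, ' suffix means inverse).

r' g f' g

  after r': (1 3 6 2 5)
  after g: (1 4 5)(2 6 3)
  after f': (1 4 2)(3 6 5)
  after g: (1 5 4 3 2)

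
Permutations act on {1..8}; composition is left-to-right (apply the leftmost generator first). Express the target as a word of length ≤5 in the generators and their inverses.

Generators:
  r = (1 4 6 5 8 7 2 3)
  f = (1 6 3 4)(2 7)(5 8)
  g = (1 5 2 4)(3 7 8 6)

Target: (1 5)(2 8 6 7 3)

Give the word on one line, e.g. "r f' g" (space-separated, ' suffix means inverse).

f g' r g f

  after f: (1 6 3 4)(2 7)(5 8)
  after g': (1 8)(2 3)(5 7)
  after r: (1 7 8 4 6 5 2)
  after g: (1 8)(2 5 4 3 7 6)
  after f: (1 5)(2 8 6 7 3)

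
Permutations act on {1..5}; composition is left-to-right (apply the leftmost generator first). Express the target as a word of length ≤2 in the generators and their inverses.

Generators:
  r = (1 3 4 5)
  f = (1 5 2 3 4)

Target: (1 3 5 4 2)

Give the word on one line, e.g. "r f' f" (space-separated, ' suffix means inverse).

  after f': (1 4 3 2 5)
  after f': (1 3 5 4 2)

f' f'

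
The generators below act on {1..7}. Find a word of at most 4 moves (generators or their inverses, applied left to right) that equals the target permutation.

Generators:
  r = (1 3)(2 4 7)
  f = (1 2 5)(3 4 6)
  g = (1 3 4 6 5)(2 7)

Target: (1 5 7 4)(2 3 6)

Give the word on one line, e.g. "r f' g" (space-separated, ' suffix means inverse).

f' r'

  after f': (1 5 2)(3 6 4)
  after r': (1 5 7 4)(2 3 6)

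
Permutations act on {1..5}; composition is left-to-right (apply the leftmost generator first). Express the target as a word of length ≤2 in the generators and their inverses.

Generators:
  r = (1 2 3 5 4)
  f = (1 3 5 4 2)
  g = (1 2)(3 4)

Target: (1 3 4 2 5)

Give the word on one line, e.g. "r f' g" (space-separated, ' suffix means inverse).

  after r: (1 2 3 5 4)
  after r: (1 3 4 2 5)

r r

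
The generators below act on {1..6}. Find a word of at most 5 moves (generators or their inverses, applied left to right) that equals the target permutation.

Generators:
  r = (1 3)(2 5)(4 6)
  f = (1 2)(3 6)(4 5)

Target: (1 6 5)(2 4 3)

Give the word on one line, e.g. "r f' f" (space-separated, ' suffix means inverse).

  after f': (1 2)(3 6)(4 5)
  after r': (1 5 6)(2 3 4)
  after f: (1 4)(2 6)(3 5)
  after r': (1 6 5)(2 4 3)

f' r' f r'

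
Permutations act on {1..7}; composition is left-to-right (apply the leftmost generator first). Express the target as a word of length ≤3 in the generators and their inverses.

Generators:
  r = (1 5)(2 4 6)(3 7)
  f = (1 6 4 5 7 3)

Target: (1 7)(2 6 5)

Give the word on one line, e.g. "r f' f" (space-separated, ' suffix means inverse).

f' r'

  after f': (1 3 7 5 4 6)
  after r': (1 7)(2 6 5)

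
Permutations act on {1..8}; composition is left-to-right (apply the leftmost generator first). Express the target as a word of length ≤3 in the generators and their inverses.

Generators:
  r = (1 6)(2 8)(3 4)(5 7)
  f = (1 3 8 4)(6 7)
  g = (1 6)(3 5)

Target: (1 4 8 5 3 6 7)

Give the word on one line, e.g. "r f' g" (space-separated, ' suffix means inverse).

f' g

  after f': (1 4 8 3)(6 7)
  after g: (1 4 8 5 3 6 7)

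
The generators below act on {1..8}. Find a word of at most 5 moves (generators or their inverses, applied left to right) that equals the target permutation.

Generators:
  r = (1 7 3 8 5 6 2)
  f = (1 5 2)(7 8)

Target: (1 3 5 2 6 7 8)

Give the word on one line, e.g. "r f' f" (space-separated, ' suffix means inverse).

r f' r' f

  after r: (1 7 3 8 5 6 2)
  after f': (1 8)(3 7)(5 6)
  after r': (1 3)(2 6 8)
  after f: (1 3 5 2 6 7 8)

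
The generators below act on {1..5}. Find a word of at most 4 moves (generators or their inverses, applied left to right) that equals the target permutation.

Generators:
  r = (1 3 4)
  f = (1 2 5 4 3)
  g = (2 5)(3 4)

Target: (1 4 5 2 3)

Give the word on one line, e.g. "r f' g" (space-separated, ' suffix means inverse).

f' r

  after f': (1 3 4 5 2)
  after r: (1 4 5 2 3)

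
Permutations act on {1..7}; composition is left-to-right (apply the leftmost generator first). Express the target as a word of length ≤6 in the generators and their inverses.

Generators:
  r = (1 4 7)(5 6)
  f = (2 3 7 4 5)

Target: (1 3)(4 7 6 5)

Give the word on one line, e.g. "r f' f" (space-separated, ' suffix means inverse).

r' f r f'

  after r': (1 7 4)(5 6)
  after f: (1 4)(2 3 7 5 6)
  after r: (1 7 6 2 3)
  after f': (1 3)(4 7 6 5)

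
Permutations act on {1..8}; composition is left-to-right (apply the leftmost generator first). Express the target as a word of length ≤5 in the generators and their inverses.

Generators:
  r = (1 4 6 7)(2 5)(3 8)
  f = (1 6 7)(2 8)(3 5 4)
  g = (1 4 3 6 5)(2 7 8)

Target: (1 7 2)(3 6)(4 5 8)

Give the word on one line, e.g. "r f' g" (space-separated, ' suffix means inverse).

r f' g f'

  after r: (1 4 6 7)(2 5)(3 8)
  after f': (1 5 8 4)(2 3)
  after g: (2 6 5)(3 7 8)
  after f': (1 7 2)(3 6)(4 5 8)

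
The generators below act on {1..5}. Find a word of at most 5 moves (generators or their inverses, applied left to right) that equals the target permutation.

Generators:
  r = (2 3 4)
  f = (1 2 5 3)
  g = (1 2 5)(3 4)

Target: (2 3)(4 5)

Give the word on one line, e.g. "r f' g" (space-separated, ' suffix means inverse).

  after f: (1 2 5 3)
  after r: (1 3)(2 5 4)
  after f: (2 3)(4 5)

f r f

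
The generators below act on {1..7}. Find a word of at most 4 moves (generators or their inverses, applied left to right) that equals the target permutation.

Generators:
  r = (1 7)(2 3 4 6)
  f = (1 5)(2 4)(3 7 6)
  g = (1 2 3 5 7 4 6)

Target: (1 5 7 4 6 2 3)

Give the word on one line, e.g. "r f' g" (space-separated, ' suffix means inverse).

f r'

  after f: (1 5)(2 4)(3 7 6)
  after r': (1 5 7 4 6 2 3)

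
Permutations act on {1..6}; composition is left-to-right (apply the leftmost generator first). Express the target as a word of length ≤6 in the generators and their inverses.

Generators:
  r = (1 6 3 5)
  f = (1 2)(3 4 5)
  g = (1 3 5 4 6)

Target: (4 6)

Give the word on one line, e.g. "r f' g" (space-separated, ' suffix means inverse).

  after r: (1 6 3 5)
  after g: (3 4 6 5)
  after f: (1 2)(3 5 4 6)
  after f: (4 6)

r g f f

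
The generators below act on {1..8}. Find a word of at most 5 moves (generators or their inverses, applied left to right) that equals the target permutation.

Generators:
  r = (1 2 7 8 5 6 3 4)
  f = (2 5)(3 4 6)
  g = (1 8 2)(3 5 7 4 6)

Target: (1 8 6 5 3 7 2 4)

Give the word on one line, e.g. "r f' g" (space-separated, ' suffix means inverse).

g' r' g

  after g': (1 2 8)(3 6 4 7 5)
  after r': (2 7 8 4)(3 5 6)
  after g: (1 8 6 5 3 7 2 4)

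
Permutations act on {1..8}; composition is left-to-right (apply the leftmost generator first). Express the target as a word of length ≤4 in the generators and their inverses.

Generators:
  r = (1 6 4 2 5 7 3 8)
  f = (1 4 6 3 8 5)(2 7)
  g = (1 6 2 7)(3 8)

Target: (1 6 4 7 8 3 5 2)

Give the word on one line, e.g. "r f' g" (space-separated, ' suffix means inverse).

  after r': (1 8 3 7 5 2 4 6)
  after g: (1 3)(2 4)(5 7)
  after f': (1 6 4 7 8 3 5 2)

r' g f'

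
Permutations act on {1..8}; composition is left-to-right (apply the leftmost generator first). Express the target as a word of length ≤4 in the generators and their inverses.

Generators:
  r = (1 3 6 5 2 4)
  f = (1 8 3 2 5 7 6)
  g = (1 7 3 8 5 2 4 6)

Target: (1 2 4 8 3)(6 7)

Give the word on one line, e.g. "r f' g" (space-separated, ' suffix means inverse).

r f

  after r: (1 3 6 5 2 4)
  after f: (1 2 4 8 3)(6 7)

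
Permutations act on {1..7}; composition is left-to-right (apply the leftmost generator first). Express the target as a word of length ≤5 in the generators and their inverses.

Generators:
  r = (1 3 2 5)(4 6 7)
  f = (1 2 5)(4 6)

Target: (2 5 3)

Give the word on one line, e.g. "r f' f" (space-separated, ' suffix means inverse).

r f' f' r'

  after r: (1 3 2 5)(4 6 7)
  after f': (1 3)(6 7)
  after f': (1 3 5 2)(4 6 7)
  after r': (2 5 3)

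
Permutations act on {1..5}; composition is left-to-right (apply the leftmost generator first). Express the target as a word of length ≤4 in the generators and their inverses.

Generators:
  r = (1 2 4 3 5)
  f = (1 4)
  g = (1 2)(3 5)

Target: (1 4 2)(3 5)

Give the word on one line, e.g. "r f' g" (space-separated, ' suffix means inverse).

f g

  after f: (1 4)
  after g: (1 4 2)(3 5)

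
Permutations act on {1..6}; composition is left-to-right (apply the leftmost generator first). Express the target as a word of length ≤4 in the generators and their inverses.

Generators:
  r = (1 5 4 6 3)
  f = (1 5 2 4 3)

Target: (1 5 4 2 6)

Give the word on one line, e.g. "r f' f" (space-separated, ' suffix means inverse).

f' r r

  after f': (1 3 4 2 5)
  after r: (2 4)(3 6)
  after r: (1 5 4 2 6)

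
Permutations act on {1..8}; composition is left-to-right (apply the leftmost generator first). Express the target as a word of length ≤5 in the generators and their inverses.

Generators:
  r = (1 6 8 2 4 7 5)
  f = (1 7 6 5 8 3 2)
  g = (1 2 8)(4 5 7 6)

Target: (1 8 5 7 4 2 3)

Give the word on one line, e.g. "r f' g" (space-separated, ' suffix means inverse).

  after g: (1 2 8)(4 5 7 6)
  after f: (2 3)(4 8 7 5 6)
  after g': (1 8 5 7 4 2 3)

g f g'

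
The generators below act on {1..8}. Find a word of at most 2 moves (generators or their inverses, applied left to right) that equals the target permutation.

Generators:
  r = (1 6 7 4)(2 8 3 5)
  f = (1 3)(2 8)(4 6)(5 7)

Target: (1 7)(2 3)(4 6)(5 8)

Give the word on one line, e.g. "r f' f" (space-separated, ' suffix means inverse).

r r

  after r: (1 6 7 4)(2 8 3 5)
  after r: (1 7)(2 3)(4 6)(5 8)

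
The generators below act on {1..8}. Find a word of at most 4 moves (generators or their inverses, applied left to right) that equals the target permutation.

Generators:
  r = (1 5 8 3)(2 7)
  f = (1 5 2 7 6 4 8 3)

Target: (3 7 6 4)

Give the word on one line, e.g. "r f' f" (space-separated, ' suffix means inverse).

r r f r

  after r: (1 5 8 3)(2 7)
  after r: (1 8)(3 5)
  after f: (1 3 2 7 6 4 8 5)
  after r: (3 7 6 4)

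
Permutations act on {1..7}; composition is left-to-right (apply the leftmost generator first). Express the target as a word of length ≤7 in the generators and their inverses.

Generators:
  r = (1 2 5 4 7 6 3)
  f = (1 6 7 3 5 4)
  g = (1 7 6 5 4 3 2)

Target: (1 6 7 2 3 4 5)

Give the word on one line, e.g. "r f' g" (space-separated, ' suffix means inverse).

  after g': (1 2 3 4 5 6 7)
  after r': (2 6 4)(3 5 7)
  after g': (1 2 7 4 3 6 5)
  after g': (1 3 7 5 2)
  after r': (1 6 7 2 3 4 5)

g' r' g' g' r'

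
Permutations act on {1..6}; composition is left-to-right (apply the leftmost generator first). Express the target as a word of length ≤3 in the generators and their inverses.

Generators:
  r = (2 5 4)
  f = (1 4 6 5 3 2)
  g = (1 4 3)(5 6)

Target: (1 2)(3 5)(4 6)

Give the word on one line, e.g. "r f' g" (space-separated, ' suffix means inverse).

  after r': (2 4 5)
  after f': (1 2)(3 5)(4 6)

r' f'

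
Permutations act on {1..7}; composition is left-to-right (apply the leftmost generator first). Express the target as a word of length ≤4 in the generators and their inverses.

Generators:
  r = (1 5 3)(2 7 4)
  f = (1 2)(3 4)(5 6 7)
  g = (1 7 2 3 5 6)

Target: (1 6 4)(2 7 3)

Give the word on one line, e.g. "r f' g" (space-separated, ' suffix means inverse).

f r f f

  after f: (1 2)(3 4)(5 6 7)
  after r: (1 7 3 2 5 6 4)
  after f: (1 5 7 4 2 6 3)
  after f: (1 6 4)(2 7 3)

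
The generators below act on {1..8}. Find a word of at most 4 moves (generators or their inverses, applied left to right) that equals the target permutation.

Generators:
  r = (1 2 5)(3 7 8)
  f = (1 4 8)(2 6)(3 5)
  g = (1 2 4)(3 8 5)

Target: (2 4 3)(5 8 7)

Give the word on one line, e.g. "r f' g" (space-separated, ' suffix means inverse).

g' r g

  after g': (1 4 2)(3 5 8)
  after r: (1 4 5 3)(7 8)
  after g: (2 4 3)(5 8 7)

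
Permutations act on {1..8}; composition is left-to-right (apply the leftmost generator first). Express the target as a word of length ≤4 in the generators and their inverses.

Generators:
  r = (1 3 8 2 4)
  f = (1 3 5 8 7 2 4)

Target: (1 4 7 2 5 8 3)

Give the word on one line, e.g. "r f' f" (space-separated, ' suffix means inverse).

  after r: (1 3 8 2 4)
  after r: (1 8 4 3 2)
  after r: (1 2 3 4 8)
  after f: (1 4 7 2 5 8 3)

r r r f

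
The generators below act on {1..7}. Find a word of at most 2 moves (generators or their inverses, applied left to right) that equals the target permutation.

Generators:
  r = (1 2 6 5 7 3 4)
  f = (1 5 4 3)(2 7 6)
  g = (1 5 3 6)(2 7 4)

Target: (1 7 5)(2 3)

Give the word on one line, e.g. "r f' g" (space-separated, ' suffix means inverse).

f r

  after f: (1 5 4 3)(2 7 6)
  after r: (1 7 5)(2 3)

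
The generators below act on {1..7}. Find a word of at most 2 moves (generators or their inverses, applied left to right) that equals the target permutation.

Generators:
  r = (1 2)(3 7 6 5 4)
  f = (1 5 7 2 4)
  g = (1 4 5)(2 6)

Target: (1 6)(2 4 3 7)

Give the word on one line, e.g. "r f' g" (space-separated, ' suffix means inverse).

  after r: (1 2)(3 7 6 5 4)
  after g: (1 6)(2 4 3 7)

r g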